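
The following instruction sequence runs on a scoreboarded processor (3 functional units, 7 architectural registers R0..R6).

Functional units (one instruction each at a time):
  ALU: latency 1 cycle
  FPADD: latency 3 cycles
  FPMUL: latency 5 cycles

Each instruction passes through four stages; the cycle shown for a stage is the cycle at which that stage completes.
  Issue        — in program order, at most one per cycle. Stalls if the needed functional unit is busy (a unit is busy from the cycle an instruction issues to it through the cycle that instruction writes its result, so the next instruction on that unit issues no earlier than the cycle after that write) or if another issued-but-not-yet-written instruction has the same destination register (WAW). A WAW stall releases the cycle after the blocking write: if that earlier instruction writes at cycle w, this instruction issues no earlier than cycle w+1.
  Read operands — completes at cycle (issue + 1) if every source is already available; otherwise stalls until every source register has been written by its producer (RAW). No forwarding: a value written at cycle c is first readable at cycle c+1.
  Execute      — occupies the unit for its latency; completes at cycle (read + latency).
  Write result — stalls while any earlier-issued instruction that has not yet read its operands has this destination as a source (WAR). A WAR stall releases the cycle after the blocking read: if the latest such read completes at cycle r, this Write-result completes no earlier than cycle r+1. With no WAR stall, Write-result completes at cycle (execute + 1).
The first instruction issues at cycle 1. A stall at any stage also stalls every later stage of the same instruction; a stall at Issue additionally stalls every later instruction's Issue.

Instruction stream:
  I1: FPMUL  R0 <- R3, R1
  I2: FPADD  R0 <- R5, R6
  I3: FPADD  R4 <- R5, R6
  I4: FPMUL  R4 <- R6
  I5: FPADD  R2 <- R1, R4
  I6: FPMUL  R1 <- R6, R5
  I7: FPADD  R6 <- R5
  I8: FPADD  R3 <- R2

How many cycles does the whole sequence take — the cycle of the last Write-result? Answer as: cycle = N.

cycle = 45

[1] I1 dispatched to FPMUL
[2] I1 operands ready
[7] I1 complete
[8] R0←I1
[9] I2 dispatched to FPADD
[10] I2 operands ready
[13] I2 complete
[14] R0←I2
[15] I3 dispatched to FPADD
[16] I3 operands ready
[19] I3 complete
[20] R4←I3
[21] I4 dispatched to FPMUL
[22] I4 operands ready, I5 dispatched to FPADD
[27] I4 complete
[28] R4←I4
[29] I5 operands ready, I6 dispatched to FPMUL
[30] I6 operands ready
[32] I5 complete
[33] R2←I5
[34] I7 dispatched to FPADD
[35] I6 complete, I7 operands ready
[36] R1←I6
[38] I7 complete
[39] R6←I7
[40] I8 dispatched to FPADD
[41] I8 operands ready
[44] I8 complete
[45] R3←I8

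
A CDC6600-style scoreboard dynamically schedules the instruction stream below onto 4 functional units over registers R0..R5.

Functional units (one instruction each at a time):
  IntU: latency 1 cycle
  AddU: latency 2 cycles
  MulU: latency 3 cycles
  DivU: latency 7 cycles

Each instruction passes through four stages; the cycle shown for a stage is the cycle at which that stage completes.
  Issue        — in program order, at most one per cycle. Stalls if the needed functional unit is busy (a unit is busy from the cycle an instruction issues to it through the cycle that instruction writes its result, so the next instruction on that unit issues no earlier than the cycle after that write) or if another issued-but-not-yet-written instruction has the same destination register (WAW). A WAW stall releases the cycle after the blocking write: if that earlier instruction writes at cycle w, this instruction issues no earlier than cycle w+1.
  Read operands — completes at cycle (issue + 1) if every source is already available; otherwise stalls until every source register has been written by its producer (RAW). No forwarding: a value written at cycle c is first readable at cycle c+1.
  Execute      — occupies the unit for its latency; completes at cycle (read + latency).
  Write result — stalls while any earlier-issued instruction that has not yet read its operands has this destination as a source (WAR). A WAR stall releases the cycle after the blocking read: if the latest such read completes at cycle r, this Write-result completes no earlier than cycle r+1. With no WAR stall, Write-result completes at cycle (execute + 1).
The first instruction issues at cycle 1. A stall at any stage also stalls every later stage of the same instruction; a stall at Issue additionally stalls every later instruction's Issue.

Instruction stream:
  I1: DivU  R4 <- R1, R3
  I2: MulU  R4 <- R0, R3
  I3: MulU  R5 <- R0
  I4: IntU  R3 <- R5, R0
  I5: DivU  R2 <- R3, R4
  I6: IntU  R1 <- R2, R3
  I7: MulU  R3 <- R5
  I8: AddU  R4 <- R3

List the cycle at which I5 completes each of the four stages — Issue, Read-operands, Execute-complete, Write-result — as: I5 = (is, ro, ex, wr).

I5 = (19, 26, 33, 34)

I1  is:1  ro:2  ex:9  wr:10
I2  is:11  ro:12  ex:15  wr:16  — WAW R4: wait I1 write@10
I3  is:17  ro:18  ex:21  wr:22  — struct: MulU busy until I2 writes@16
I4  is:18  ro:23  ex:24  wr:25  — RAW R5: wait I3 write@22
I5  is:19  ro:26  ex:33  wr:34  — RAW R3: wait I4 write@25
I6  is:26  ro:35  ex:36  wr:37  — struct: IntU busy until I4 writes@25, RAW R2: wait I5 write@34
I7  is:27  ro:28  ex:31  wr:36  — WAR R3: wait I6 read@35
I8  is:28  ro:37  ex:39  wr:40  — RAW R3: wait I7 write@36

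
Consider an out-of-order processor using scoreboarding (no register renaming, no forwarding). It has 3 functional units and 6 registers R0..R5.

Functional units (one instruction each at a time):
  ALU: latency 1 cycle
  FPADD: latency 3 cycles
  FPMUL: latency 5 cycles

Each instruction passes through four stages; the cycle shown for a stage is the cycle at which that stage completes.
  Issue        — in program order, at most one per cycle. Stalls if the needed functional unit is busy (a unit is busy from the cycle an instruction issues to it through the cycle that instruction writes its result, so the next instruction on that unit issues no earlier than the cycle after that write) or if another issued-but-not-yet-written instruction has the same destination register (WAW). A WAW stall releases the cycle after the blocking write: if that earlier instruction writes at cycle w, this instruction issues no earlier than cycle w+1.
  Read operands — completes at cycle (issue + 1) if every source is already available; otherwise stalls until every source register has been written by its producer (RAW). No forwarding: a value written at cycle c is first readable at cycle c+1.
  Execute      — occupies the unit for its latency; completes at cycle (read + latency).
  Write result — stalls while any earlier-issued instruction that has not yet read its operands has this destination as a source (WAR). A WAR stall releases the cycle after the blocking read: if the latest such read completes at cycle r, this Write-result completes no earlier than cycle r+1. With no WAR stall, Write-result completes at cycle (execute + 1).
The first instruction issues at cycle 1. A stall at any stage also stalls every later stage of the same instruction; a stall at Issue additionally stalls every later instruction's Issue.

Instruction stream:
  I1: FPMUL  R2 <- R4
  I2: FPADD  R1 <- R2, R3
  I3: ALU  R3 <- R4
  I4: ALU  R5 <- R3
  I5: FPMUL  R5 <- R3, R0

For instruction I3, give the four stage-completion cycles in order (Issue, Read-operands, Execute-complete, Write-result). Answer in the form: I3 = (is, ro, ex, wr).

I1 -> (1, 2, 7, 8)
I2 -> (2, 9, 12, 13)  // RAW R2: wait I1 write@8
I3 -> (3, 4, 5, 10)  // WAR R3: wait I2 read@9
I4 -> (11, 12, 13, 14)  // struct: ALU busy until I3 writes@10
I5 -> (15, 16, 21, 22)  // WAW R5: wait I4 write@14

I3 = (3, 4, 5, 10)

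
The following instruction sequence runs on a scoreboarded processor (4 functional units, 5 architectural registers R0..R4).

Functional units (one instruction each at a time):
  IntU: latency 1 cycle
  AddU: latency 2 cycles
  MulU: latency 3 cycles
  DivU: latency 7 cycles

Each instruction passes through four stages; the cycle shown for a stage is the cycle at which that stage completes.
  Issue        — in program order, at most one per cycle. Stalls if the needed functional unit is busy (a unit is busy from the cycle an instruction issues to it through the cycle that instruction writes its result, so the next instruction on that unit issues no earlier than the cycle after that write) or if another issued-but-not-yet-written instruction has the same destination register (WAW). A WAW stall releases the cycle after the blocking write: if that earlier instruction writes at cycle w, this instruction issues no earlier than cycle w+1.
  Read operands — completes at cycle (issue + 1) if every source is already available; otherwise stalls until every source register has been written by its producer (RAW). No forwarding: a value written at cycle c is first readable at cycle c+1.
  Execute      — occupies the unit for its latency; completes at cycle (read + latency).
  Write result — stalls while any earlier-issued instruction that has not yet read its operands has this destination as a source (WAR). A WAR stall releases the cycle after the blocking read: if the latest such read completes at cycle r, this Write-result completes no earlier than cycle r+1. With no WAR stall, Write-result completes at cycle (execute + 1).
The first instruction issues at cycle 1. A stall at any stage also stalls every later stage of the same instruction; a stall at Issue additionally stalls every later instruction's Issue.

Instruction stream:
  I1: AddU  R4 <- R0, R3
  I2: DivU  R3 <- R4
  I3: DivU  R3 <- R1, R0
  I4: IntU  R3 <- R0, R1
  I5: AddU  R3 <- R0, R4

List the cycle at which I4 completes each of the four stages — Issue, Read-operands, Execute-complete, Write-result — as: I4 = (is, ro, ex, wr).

I4 = (25, 26, 27, 28)

1) issue 1, read 2, done 4, write 5
2) issue 2, read 6, done 13, write 14  <RAW R4: wait I1 write@5>
3) issue 15, read 16, done 23, write 24  <struct: DivU busy until I2 writes@14>
4) issue 25, read 26, done 27, write 28  <WAW R3: wait I3 write@24>
5) issue 29, read 30, done 32, write 33  <WAW R3: wait I4 write@28>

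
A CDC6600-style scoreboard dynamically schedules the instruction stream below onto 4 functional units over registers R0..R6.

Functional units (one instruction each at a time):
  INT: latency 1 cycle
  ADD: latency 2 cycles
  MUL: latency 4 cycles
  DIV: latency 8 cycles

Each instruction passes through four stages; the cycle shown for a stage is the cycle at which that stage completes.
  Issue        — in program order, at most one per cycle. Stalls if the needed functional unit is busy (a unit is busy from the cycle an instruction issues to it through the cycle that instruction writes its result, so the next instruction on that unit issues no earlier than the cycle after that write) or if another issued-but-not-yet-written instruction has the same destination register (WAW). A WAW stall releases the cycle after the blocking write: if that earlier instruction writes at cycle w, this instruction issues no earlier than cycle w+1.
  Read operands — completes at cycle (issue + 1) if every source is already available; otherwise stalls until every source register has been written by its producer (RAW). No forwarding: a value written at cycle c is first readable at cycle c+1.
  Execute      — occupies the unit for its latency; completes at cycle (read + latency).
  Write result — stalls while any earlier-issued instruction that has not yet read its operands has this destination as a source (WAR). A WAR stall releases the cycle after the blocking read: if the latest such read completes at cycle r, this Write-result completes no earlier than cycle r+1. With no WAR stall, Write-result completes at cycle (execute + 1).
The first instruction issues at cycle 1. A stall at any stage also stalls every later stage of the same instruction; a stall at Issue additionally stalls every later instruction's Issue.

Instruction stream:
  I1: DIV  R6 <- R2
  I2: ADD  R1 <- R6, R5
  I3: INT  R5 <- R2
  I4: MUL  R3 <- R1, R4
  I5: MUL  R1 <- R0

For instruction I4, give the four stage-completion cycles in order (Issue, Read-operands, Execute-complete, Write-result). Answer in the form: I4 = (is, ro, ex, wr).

I1  is:1  ro:2  ex:10  wr:11
I2  is:2  ro:12  ex:14  wr:15  — RAW R6: wait I1 write@11
I3  is:3  ro:4  ex:5  wr:13  — WAR R5: wait I2 read@12
I4  is:4  ro:16  ex:20  wr:21  — RAW R1: wait I2 write@15
I5  is:22  ro:23  ex:27  wr:28  — struct: MUL busy until I4 writes@21

I4 = (4, 16, 20, 21)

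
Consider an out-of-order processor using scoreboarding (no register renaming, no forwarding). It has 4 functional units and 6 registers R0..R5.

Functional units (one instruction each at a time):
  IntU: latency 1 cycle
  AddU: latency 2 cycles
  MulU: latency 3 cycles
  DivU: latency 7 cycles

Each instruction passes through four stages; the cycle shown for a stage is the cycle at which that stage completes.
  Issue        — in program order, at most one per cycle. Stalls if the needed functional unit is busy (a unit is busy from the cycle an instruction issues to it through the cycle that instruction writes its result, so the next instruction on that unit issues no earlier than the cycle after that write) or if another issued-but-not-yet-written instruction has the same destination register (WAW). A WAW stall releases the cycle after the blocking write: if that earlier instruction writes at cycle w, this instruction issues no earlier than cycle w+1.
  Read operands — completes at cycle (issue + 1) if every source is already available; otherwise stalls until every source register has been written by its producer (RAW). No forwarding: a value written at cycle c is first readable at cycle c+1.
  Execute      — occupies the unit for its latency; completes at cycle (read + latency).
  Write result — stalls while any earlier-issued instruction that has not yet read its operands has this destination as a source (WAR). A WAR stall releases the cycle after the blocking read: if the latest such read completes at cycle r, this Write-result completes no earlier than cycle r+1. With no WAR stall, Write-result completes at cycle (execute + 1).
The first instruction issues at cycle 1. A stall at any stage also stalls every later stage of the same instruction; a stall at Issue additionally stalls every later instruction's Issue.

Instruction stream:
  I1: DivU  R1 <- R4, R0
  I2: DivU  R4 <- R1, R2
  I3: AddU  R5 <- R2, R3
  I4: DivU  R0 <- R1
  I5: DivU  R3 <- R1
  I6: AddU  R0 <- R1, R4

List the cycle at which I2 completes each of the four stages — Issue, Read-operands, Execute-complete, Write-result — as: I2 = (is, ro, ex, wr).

I2 = (11, 12, 19, 20)

1) issue 1, read 2, done 9, write 10
2) issue 11, read 12, done 19, write 20  <struct: DivU busy until I1 writes@10>
3) issue 12, read 13, done 15, write 16
4) issue 21, read 22, done 29, write 30  <struct: DivU busy until I2 writes@20>
5) issue 31, read 32, done 39, write 40  <struct: DivU busy until I4 writes@30>
6) issue 32, read 33, done 35, write 36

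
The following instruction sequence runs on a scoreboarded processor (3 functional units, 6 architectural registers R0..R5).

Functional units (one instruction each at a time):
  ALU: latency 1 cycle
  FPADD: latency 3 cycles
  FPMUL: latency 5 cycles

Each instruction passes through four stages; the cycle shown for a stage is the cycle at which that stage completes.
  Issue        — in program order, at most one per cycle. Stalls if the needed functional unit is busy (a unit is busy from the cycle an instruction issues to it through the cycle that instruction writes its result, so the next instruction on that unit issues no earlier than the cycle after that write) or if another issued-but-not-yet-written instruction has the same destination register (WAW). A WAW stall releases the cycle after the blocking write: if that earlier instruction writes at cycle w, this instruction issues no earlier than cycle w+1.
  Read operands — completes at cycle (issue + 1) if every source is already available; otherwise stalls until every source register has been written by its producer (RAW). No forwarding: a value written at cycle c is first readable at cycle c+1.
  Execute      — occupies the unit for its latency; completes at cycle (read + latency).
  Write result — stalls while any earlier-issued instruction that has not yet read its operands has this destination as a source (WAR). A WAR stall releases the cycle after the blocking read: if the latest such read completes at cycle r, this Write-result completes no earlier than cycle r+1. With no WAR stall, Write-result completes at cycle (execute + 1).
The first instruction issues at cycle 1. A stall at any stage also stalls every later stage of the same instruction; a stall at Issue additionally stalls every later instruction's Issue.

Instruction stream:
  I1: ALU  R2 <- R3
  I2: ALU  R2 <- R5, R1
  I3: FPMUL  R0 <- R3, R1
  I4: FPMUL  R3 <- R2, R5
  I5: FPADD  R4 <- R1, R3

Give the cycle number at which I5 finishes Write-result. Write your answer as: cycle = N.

cycle = 26

[1] issue I1 (ALU)
[2] I1 read-ops
[3] I1 finished on ALU
[4] I1→R2
[5] issue I2 (ALU)
[6] I2 read-ops, issue I3 (FPMUL)
[7] I2 finished on ALU, I3 read-ops
[8] I2→R2
[12] I3 finished on FPMUL
[13] I3→R0
[14] issue I4 (FPMUL)
[15] I4 read-ops, issue I5 (FPADD)
[20] I4 finished on FPMUL
[21] I4→R3
[22] I5 read-ops
[25] I5 finished on FPADD
[26] I5→R4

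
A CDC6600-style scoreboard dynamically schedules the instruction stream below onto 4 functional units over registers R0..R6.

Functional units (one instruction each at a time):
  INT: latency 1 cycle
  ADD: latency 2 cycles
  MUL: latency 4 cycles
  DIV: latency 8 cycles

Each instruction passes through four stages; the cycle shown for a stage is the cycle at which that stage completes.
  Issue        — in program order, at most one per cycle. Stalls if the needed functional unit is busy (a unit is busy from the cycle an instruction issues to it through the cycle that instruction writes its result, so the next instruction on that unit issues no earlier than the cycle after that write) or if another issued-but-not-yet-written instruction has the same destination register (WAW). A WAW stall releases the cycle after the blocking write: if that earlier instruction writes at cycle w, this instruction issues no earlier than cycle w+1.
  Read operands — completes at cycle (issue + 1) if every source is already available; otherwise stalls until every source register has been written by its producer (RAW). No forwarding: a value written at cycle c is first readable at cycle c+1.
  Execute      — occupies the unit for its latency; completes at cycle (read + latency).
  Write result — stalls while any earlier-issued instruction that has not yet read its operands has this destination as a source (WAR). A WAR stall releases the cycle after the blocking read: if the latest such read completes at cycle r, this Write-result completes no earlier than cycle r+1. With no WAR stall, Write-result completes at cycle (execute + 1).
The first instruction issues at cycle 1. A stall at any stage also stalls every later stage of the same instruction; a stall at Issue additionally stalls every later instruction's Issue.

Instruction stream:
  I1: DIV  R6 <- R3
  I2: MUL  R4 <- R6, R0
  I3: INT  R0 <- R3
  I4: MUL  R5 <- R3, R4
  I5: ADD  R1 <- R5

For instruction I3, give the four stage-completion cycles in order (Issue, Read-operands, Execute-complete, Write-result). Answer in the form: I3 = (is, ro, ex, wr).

I3 = (3, 4, 5, 13)

cycle 1: I1 dispatched to DIV
cycle 2: I1 operands ready; I2 dispatched to MUL
cycle 3: I3 dispatched to INT
cycle 4: I3 operands ready
cycle 5: I3 complete
cycle 10: I1 complete
cycle 11: R6←I1
cycle 12: I2 operands ready
cycle 13: R0←I3
cycle 16: I2 complete
cycle 17: R4←I2
cycle 18: I4 dispatched to MUL
cycle 19: I4 operands ready; I5 dispatched to ADD
cycle 23: I4 complete
cycle 24: R5←I4
cycle 25: I5 operands ready
cycle 27: I5 complete
cycle 28: R1←I5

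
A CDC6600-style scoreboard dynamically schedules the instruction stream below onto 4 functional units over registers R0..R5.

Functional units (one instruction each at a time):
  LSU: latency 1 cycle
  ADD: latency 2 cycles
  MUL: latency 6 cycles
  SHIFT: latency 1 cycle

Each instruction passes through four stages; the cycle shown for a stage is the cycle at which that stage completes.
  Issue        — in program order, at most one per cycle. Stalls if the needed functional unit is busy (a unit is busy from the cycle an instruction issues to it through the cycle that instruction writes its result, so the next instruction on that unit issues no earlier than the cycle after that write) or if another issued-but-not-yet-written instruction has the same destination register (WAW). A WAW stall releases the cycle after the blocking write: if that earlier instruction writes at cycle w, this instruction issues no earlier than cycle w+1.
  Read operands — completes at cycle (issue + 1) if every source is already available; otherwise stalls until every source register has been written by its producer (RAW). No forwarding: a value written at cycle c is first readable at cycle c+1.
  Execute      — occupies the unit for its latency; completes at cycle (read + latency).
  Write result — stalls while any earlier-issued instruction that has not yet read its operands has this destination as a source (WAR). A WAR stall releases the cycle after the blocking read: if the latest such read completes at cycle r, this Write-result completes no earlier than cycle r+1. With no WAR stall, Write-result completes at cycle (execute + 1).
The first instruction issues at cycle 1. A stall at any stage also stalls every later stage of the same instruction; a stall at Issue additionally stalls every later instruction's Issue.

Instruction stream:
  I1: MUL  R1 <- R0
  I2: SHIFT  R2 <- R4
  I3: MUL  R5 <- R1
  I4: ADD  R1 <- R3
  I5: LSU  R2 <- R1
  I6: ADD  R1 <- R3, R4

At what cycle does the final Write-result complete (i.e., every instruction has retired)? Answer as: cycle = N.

cycle = 20

cycle 1: issue I1 (MUL)
cycle 2: I1 read-ops; issue I2 (SHIFT)
cycle 3: I2 read-ops
cycle 4: I2 finished on SHIFT
cycle 5: I2→R2
cycle 8: I1 finished on MUL
cycle 9: I1→R1
cycle 10: issue I3 (MUL)
cycle 11: I3 read-ops; issue I4 (ADD)
cycle 12: I4 read-ops; issue I5 (LSU)
cycle 14: I4 finished on ADD
cycle 15: I4→R1
cycle 16: I5 read-ops; issue I6 (ADD)
cycle 17: I3 finished on MUL; I5 finished on LSU; I6 read-ops
cycle 18: I3→R5; I5→R2
cycle 19: I6 finished on ADD
cycle 20: I6→R1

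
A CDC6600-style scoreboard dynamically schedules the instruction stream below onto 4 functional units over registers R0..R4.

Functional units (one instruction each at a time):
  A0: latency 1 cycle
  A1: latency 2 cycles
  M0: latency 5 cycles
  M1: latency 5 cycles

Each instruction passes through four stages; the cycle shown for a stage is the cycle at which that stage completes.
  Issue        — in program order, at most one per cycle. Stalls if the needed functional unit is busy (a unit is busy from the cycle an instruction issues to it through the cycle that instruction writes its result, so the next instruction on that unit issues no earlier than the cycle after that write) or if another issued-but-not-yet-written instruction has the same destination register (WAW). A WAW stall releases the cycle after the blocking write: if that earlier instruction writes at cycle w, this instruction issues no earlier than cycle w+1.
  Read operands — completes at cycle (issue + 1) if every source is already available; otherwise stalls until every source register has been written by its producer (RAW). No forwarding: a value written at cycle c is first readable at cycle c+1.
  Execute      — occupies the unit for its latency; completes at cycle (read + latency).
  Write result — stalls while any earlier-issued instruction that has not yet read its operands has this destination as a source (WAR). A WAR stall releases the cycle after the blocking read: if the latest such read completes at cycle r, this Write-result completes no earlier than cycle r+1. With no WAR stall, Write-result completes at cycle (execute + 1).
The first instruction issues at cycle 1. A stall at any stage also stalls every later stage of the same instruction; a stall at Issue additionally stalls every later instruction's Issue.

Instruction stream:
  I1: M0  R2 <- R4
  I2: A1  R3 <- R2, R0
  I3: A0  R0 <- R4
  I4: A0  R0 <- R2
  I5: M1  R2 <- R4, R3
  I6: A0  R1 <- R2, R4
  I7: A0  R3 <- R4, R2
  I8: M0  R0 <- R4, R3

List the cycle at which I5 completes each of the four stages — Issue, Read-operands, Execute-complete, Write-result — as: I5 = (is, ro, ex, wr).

I5 = (12, 13, 18, 19)

c1: I1→M0
c2: I1 RO, I2→A1
c3: I3→A0
c4: I3 RO
c5: I3 EX
c7: I1 EX
c8: I1 WR R2
c9: I2 RO
c10: I3 WR R0
c11: I2 EX, I4→A0
c12: I2 WR R3, I4 RO, I5→M1
c13: I4 EX, I5 RO
c14: I4 WR R0
c15: I6→A0
c18: I5 EX
c19: I5 WR R2
c20: I6 RO
c21: I6 EX
c22: I6 WR R1
c23: I7→A0
c24: I7 RO, I8→M0
c25: I7 EX
c26: I7 WR R3
c27: I8 RO
c32: I8 EX
c33: I8 WR R0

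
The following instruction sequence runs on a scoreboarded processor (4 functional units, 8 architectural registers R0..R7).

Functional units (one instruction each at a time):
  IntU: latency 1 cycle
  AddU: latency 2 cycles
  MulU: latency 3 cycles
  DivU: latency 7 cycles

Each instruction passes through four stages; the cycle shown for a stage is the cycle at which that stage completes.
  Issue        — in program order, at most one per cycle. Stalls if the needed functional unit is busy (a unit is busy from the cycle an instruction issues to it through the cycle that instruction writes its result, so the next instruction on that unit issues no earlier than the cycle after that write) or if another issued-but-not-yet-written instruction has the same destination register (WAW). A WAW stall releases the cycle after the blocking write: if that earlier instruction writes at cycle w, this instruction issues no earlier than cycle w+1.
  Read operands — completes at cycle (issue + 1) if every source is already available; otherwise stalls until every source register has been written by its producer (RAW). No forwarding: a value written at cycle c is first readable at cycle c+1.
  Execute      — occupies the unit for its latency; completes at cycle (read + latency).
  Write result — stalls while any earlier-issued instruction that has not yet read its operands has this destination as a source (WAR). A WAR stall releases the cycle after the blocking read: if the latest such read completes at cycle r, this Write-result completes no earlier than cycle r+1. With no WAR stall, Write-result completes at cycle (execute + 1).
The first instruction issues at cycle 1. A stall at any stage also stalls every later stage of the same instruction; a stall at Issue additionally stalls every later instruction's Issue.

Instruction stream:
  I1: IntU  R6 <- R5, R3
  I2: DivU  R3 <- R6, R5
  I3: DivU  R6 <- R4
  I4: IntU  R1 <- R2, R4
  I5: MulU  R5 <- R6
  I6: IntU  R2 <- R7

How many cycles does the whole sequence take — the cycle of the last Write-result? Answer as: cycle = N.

[1] I1 issues→IntU
[2] I1 reads · I2 issues→DivU
[3] I1 exec-done
[4] I1 writes R6
[5] I2 reads
[12] I2 exec-done
[13] I2 writes R3
[14] I3 issues→DivU
[15] I3 reads · I4 issues→IntU
[16] I4 reads · I5 issues→MulU
[17] I4 exec-done
[18] I4 writes R1
[19] I6 issues→IntU
[20] I6 reads
[21] I6 exec-done
[22] I3 exec-done · I6 writes R2
[23] I3 writes R6
[24] I5 reads
[27] I5 exec-done
[28] I5 writes R5

cycle = 28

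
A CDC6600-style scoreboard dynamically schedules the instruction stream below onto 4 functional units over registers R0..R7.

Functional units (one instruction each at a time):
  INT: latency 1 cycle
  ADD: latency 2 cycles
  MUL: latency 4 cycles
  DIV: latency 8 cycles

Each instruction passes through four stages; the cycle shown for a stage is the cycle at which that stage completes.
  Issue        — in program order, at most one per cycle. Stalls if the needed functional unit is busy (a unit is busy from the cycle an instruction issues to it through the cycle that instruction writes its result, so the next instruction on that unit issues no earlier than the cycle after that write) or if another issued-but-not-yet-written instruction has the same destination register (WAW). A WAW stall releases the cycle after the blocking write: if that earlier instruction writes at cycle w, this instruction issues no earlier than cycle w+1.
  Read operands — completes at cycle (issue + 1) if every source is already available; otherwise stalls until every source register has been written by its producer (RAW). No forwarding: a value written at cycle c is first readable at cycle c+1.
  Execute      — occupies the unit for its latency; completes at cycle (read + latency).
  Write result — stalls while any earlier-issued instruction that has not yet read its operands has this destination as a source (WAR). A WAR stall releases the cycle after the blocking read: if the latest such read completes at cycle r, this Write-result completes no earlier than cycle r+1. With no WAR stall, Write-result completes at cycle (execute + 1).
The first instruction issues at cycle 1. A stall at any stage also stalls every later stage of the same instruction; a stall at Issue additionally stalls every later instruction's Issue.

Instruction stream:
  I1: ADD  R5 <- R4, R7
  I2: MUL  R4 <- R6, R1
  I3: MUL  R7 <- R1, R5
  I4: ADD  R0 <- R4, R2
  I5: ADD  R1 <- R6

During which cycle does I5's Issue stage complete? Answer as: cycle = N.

cycle = 15

t=1  issue I1 (ADD)
t=2  I1 read-ops, issue I2 (MUL)
t=3  I2 read-ops
t=4  I1 finished on ADD
t=5  I1→R5
t=7  I2 finished on MUL
t=8  I2→R4
t=9  issue I3 (MUL)
t=10  I3 read-ops, issue I4 (ADD)
t=11  I4 read-ops
t=13  I4 finished on ADD
t=14  I3 finished on MUL, I4→R0
t=15  I3→R7, issue I5 (ADD)
t=16  I5 read-ops
t=18  I5 finished on ADD
t=19  I5→R1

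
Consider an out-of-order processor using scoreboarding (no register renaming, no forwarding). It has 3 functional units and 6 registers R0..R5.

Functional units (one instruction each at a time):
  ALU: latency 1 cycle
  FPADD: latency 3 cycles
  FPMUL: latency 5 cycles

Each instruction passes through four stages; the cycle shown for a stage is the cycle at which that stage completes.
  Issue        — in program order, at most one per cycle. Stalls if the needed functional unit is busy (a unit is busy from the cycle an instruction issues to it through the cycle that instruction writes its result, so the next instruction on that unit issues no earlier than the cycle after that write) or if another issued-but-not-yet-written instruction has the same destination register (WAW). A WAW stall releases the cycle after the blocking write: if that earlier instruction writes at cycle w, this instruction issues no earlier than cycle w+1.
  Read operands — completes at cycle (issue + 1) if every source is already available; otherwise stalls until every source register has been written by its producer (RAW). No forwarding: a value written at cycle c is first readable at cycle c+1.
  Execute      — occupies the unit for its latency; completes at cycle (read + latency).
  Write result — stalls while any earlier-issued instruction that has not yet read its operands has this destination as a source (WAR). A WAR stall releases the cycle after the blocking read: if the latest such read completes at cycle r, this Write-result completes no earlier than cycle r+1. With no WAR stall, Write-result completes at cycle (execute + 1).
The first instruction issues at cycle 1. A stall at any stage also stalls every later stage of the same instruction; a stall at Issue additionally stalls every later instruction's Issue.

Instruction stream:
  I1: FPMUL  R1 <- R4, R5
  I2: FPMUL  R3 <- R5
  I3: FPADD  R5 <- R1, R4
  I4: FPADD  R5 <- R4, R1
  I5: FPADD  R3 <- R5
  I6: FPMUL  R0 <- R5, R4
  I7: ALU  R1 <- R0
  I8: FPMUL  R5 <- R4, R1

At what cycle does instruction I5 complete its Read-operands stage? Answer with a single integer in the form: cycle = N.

I1  is:1  ro:2  ex:7  wr:8
I2  is:9  ro:10  ex:15  wr:16  — struct: FPMUL busy until I1 writes@8
I3  is:10  ro:11  ex:14  wr:15
I4  is:16  ro:17  ex:20  wr:21  — struct: FPADD busy until I3 writes@15
I5  is:22  ro:23  ex:26  wr:27  — struct: FPADD busy until I4 writes@21
I6  is:23  ro:24  ex:29  wr:30
I7  is:24  ro:31  ex:32  wr:33  — RAW R0: wait I6 write@30
I8  is:31  ro:34  ex:39  wr:40  — struct: FPMUL busy until I6 writes@30, RAW R1: wait I7 write@33

cycle = 23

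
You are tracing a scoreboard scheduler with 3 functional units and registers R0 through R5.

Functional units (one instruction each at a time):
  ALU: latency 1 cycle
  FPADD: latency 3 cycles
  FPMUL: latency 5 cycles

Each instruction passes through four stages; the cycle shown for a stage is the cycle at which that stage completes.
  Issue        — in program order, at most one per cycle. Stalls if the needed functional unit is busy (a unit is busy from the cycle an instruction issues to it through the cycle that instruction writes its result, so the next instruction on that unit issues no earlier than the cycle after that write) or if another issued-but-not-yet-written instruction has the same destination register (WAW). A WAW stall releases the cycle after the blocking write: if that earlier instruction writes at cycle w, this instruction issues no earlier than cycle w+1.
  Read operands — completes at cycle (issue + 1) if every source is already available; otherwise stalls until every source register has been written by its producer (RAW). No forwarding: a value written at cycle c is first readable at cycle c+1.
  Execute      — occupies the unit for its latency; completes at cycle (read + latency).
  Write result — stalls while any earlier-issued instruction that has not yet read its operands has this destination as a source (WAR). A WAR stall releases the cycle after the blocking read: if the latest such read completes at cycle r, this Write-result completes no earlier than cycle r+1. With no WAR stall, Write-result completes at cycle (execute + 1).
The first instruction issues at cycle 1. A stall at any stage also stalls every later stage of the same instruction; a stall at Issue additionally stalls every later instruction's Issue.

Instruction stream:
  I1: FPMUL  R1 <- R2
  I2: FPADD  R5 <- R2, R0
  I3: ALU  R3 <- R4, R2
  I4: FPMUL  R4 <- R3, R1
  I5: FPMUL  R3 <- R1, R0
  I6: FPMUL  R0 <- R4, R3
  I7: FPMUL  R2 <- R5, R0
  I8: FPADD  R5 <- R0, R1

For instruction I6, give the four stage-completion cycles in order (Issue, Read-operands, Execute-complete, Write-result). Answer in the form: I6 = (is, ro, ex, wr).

I1: IS=1 RO=2 EX=7 WR=8
I2: IS=2 RO=3 EX=6 WR=7
I3: IS=3 RO=4 EX=5 WR=6
I4: IS=9 RO=10 EX=15 WR=16  [struct: FPMUL busy until I1 writes@8]
I5: IS=17 RO=18 EX=23 WR=24  [struct: FPMUL busy until I4 writes@16]
I6: IS=25 RO=26 EX=31 WR=32  [struct: FPMUL busy until I5 writes@24]
I7: IS=33 RO=34 EX=39 WR=40  [struct: FPMUL busy until I6 writes@32]
I8: IS=34 RO=35 EX=38 WR=39

I6 = (25, 26, 31, 32)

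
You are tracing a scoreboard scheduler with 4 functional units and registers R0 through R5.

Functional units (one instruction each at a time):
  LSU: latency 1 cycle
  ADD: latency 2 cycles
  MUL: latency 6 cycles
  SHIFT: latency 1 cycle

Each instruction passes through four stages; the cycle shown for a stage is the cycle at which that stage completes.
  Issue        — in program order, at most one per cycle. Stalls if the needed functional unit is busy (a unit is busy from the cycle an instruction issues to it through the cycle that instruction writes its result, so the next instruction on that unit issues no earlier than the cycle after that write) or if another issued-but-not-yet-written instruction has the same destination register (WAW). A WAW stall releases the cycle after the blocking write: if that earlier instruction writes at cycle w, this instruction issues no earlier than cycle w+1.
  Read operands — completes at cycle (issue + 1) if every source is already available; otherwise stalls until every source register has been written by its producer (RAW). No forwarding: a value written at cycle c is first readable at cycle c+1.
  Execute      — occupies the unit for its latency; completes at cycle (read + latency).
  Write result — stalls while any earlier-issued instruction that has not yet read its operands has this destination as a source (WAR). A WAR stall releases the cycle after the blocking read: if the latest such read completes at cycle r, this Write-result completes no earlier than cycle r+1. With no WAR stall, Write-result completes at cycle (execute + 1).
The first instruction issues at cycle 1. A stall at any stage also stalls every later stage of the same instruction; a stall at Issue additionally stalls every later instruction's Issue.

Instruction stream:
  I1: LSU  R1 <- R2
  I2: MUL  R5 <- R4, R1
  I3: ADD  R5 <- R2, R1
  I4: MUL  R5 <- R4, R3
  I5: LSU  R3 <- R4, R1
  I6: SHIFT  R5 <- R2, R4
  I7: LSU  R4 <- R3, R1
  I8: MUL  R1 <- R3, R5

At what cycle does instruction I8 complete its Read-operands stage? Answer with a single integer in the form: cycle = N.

  I1 | 1 | 2 | 3 | 4
  I2 | 2 | 5 | 11 | 12   RAW R1: wait I1 write@4
  I3 | 13 | 14 | 16 | 17   WAW R5: wait I2 write@12
  I4 | 18 | 19 | 25 | 26   WAW R5: wait I3 write@17
  I5 | 19 | 20 | 21 | 22
  I6 | 27 | 28 | 29 | 30   WAW R5: wait I4 write@26
  I7 | 28 | 29 | 30 | 31
  I8 | 29 | 31 | 37 | 38   RAW R5: wait I6 write@30

cycle = 31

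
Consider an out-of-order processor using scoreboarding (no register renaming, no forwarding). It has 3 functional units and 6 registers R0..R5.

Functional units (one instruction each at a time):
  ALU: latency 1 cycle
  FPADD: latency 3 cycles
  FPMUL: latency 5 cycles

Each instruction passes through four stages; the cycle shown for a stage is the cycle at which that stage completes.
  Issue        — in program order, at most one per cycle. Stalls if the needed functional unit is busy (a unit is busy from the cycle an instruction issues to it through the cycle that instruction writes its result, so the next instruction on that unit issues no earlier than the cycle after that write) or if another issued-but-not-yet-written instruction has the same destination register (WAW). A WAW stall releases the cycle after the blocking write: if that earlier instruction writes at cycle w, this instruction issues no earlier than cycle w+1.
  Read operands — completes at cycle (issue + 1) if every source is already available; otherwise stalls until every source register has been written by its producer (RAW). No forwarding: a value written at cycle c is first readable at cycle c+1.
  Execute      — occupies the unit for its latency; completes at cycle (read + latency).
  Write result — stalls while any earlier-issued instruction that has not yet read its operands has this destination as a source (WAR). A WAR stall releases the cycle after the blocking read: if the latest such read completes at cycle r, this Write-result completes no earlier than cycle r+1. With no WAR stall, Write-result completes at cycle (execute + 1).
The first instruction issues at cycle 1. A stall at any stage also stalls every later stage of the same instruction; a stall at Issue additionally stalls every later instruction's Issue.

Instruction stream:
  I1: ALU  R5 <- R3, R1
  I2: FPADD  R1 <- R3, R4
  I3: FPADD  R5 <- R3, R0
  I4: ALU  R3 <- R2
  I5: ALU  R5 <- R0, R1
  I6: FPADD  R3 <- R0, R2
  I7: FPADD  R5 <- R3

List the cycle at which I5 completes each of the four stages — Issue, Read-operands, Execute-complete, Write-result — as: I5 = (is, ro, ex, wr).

I5 = (14, 15, 16, 17)

[I1] 1/2/3/4
[I2] 2/3/6/7
[I3] 8/9/12/13  (struct: FPADD busy until I2 writes@7)
[I4] 9/10/11/12
[I5] 14/15/16/17  (WAW R5: wait I3 write@13)
[I6] 15/16/19/20
[I7] 21/22/25/26  (struct: FPADD busy until I6 writes@20)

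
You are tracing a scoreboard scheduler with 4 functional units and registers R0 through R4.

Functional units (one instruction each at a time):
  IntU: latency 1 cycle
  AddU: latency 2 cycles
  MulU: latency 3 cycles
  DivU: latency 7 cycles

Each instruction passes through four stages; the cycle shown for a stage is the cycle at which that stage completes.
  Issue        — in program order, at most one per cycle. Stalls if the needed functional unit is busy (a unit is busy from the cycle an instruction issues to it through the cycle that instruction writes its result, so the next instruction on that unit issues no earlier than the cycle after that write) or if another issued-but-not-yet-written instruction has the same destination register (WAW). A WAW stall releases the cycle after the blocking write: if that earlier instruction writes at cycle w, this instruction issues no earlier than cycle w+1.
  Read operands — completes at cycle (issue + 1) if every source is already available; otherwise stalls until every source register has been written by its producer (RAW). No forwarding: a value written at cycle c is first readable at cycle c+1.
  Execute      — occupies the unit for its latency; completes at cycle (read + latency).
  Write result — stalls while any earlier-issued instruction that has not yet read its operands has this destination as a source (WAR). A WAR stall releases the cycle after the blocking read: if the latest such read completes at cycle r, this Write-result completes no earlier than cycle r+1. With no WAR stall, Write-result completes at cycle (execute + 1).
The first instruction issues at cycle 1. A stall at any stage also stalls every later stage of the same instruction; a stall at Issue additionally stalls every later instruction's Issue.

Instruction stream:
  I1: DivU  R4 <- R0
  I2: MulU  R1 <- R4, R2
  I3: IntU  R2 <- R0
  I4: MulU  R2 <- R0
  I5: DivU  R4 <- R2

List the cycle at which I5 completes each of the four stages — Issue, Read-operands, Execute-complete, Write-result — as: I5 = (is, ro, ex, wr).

I1 -> (1, 2, 9, 10)
I2 -> (2, 11, 14, 15)  // RAW R4: wait I1 write@10
I3 -> (3, 4, 5, 12)  // WAR R2: wait I2 read@11
I4 -> (16, 17, 20, 21)  // struct: MulU busy until I2 writes@15
I5 -> (17, 22, 29, 30)  // RAW R2: wait I4 write@21

I5 = (17, 22, 29, 30)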